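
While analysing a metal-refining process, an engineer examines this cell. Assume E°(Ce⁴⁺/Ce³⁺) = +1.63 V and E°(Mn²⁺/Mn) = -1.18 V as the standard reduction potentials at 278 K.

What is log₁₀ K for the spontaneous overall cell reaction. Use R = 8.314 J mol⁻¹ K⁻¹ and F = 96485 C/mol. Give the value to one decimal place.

Cathode: Ce⁴⁺/Ce³⁺; anode: Mn²⁺/Mn. E°cell = (+1.63) − (-1.18) = +2.81 V, with n = 2.
ΔG° = −nFE° = −RT ln K, so ln K = nFE°/(RT) = (2)(96485)(+2.81) / ((8.314)(278)) = 234.607.
log₁₀ K = 234.607 / ln 10 = 101.9.

101.9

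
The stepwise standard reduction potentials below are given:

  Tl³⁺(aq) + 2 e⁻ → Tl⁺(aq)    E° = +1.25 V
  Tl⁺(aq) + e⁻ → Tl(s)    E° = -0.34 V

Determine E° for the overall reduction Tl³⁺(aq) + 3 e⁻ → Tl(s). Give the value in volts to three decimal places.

Adding the free-energy changes (−nFE°) of the two steps gives −n₃FE°₃ = −n₁FE°₁ − n₂FE°₂.
E°₃ = (2×+1.25 + 1×-0.34) / 3 = (+2.160) / 3 = +0.720 V.

+0.720 V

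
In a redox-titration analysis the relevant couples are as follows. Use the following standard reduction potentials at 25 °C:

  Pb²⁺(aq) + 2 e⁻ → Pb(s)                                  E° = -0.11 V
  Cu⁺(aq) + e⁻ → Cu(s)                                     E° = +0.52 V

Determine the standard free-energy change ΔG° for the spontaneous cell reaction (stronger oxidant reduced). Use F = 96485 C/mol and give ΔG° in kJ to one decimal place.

-121.6 kJ

Cu⁺/Cu (E° = +0.52 V) is the cathode; Pb²⁺/Pb (E° = -0.11 V) is the anode, so E°cell = +0.63 V.
Balancing electrons gives n = 2 (lcm of 1 and 2).
ΔG° = −nFE° = −(2)(96485)(+0.63) = -121,571 J = -121.6 kJ.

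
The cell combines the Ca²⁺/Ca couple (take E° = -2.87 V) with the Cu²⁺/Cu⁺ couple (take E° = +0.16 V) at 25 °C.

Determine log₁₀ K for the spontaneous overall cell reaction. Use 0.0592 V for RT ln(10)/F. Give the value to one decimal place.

Cathode: Cu²⁺/Cu⁺; anode: Ca²⁺/Ca. E°cell = +3.03 V, n = 2.
log K = nE°cell / 0.0592 = (2)(+3.03) / 0.0592 = 102.4.

102.4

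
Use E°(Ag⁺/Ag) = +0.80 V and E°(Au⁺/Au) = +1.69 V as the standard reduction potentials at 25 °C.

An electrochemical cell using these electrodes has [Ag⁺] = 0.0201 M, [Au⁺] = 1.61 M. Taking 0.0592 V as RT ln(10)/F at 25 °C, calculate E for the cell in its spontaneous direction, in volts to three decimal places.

+1.003 V

Au⁺/Au is the cathode (higher E°), Ag⁺/Ag the anode: E°cell = +1.69 − (+0.80) = +0.89 V, n = 1.
Overall: Au⁺(aq) + Ag(s) → Au(s) + Ag⁺(aq)
Q = [Ag⁺] / ([Au⁺]); log Q = -1.904.
E = E° − (0.0592/n) log Q = +0.89 − (0.0592/1)(-1.904) = +1.003 V.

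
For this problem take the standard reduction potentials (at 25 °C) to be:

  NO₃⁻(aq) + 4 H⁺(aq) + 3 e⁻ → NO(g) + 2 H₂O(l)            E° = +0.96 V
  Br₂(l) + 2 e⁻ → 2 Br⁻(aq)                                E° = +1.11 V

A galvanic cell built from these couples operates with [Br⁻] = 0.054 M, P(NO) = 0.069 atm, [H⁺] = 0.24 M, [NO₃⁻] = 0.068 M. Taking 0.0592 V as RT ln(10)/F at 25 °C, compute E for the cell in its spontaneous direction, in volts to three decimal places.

Br₂/Br⁻ is the cathode (higher E°), NO₃⁻/NO the anode: E°cell = +1.11 − (+0.96) = +0.15 V, n = 6.
Overall: 3 Br₂(l) + 2 NO(g) + 4 H₂O(l) → 6 Br⁻(aq) + 2 NO₃⁻(aq) + 8 H⁺(aq)
Q = [Br⁻]^6·[NO₃⁻]^2·[H⁺]^8 / (P(NO)^2); log Q = -12.577.
E = E° − (0.0592/n) log Q = +0.15 − (0.0592/6)(-12.577) = +0.274 V.

+0.274 V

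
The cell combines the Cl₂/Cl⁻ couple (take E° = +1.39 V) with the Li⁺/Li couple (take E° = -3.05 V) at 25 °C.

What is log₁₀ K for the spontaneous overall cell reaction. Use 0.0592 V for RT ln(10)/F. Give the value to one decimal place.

Cathode: Cl₂/Cl⁻; anode: Li⁺/Li. E°cell = +4.44 V, n = 2.
log K = nE°cell / 0.0592 = (2)(+4.44) / 0.0592 = 150.0.

150.0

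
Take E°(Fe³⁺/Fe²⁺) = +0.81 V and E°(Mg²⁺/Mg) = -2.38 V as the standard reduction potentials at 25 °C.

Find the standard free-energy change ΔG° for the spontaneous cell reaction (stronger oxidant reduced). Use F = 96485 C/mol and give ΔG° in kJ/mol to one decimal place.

-615.6 kJ/mol

Fe³⁺/Fe²⁺ (E° = +0.81 V) is the cathode; Mg²⁺/Mg (E° = -2.38 V) is the anode, so E°cell = +3.19 V.
Balancing electrons gives n = 2 (lcm of 1 and 2).
ΔG° = −nFE° = −(2)(96485)(+3.19) = -615,574 J = -615.6 kJ/mol.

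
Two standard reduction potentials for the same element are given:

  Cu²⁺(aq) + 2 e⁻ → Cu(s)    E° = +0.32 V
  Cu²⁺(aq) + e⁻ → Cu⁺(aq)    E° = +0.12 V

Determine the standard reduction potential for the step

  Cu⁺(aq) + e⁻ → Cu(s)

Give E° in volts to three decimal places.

+0.520 V

Sequential free energies add, so n₃E°₃ = n₁E°₁ + n₂E°₂.
With n₃ = 2, and the known step contributing 1×(+0.12) V, the unknown satisfies 1·E° = 2×(+0.32) − 1×(+0.12) = +0.520.
E° = +0.520 / 1 = +0.520 V.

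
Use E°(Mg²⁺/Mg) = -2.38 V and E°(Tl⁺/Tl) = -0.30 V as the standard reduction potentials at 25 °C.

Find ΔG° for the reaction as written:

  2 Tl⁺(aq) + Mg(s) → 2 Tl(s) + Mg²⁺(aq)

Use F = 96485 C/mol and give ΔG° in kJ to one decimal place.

-401.4 kJ

As written, Tl⁺/Tl is reduced (cathode) and Mg²⁺/Mg is oxidised (anode), so E°cell = (-0.30) − (-2.38) = +2.08 V.
Balancing electrons gives n = 2.
ΔG° = −nFE° = −(2)(96485)(+2.08) = -401,378 J = -401.4 kJ.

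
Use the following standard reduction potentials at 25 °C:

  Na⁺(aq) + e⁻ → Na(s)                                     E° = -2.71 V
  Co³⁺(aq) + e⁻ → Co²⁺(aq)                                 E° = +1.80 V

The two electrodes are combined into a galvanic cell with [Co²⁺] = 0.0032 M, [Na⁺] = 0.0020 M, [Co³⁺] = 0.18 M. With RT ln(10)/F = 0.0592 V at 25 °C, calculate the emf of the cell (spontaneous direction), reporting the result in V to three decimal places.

Co³⁺/Co²⁺ is the cathode (higher E°), Na⁺/Na the anode: E°cell = +1.80 − (-2.71) = +4.51 V, n = 1.
Overall: Co³⁺(aq) + Na(s) → Co²⁺(aq) + Na⁺(aq)
Q = [Co²⁺]·[Na⁺] / ([Co³⁺]); log Q = -4.449.
E = E° − (0.0592/n) log Q = +4.51 − (0.0592/1)(-4.449) = +4.773 V.

+4.773 V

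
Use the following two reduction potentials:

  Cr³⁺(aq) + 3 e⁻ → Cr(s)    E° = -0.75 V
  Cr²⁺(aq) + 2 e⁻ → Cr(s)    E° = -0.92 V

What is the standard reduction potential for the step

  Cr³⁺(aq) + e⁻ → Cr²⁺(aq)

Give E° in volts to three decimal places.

-0.410 V

Sequential free energies add, so n₃E°₃ = n₁E°₁ + n₂E°₂.
With n₃ = 3, and the known step contributing 2×(-0.92) V, the unknown satisfies 1·E° = 3×(-0.75) − 2×(-0.92) = -0.410.
E° = -0.410 / 1 = -0.410 V.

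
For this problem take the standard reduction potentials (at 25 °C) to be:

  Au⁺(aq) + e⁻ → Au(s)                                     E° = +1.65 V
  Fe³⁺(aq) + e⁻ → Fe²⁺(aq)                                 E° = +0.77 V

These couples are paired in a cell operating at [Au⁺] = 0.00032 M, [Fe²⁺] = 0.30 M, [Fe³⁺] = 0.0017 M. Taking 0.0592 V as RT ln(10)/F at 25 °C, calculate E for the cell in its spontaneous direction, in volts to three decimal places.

Au⁺/Au is the cathode (higher E°), Fe³⁺/Fe²⁺ the anode: E°cell = +1.65 − (+0.77) = +0.88 V, n = 1.
Overall: Au⁺(aq) + Fe²⁺(aq) → Au(s) + Fe³⁺(aq)
Q = [Fe³⁺] / ([Au⁺]·[Fe²⁺]); log Q = 1.248.
E = E° − (0.0592/n) log Q = +0.88 − (0.0592/1)(1.248) = +0.806 V.

+0.806 V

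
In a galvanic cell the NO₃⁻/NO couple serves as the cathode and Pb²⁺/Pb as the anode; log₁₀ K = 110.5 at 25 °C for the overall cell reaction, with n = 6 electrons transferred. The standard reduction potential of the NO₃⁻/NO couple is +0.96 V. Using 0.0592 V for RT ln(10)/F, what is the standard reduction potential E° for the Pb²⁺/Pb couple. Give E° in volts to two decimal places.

E°cell = (0.0592/n)·log K = (0.0592/6)(110.5) = +1.090 V.
Since NO₃⁻/NO is the cathode and Pb²⁺/Pb the anode, E°cell = E°(NO₃⁻/NO) − E°(Pb²⁺/Pb).
So E°(Pb²⁺/Pb) = E°(NO₃⁻/NO) − E°cell = (+0.96) − (+1.090) = -0.13 V.

-0.13 V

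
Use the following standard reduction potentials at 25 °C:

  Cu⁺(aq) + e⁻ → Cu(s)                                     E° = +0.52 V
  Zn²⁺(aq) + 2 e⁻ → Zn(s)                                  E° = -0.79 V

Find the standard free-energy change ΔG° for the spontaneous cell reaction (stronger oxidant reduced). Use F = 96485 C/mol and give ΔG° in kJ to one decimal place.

Cu⁺/Cu (E° = +0.52 V) is the cathode; Zn²⁺/Zn (E° = -0.79 V) is the anode, so E°cell = +1.31 V.
Balancing electrons gives n = 2 (lcm of 1 and 2).
ΔG° = −nFE° = −(2)(96485)(+1.31) = -252,791 J = -252.8 kJ.

-252.8 kJ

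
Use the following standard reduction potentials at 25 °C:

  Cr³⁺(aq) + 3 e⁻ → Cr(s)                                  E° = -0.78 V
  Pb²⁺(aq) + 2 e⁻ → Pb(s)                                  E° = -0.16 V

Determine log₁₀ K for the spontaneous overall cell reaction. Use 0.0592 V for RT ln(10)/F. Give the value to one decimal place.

62.8

Cathode: Pb²⁺/Pb; anode: Cr³⁺/Cr. E°cell = +0.62 V, n = 6.
log K = nE°cell / 0.0592 = (6)(+0.62) / 0.0592 = 62.8.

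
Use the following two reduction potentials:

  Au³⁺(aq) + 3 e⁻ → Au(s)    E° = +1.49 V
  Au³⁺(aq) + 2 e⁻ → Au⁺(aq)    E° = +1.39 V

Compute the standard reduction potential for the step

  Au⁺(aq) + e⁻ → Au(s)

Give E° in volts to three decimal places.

+1.690 V

Sequential free energies add, so n₃E°₃ = n₁E°₁ + n₂E°₂.
With n₃ = 3, and the known step contributing 2×(+1.39) V, the unknown satisfies 1·E° = 3×(+1.49) − 2×(+1.39) = +1.690.
E° = +1.690 / 1 = +1.690 V.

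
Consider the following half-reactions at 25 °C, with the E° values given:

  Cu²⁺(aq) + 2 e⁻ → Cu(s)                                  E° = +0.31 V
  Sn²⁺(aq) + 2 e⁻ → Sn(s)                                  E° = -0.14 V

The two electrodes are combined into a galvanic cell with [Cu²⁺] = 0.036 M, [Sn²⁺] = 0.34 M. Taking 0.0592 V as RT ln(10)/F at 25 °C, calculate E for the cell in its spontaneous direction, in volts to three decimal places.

+0.421 V

Cu²⁺/Cu is the cathode (higher E°), Sn²⁺/Sn the anode: E°cell = +0.31 − (-0.14) = +0.45 V, n = 2.
Overall: Cu²⁺(aq) + Sn(s) → Cu(s) + Sn²⁺(aq)
Q = [Sn²⁺] / ([Cu²⁺]); log Q = 0.975.
E = E° − (0.0592/n) log Q = +0.45 − (0.0592/2)(0.975) = +0.421 V.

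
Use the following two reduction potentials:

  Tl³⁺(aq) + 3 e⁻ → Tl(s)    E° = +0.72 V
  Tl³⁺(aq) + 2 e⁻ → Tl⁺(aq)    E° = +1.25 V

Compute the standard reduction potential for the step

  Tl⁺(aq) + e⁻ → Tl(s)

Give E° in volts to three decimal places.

Sequential free energies add, so n₃E°₃ = n₁E°₁ + n₂E°₂.
With n₃ = 3, and the known step contributing 2×(+1.25) V, the unknown satisfies 1·E° = 3×(+0.72) − 2×(+1.25) = -0.340.
E° = -0.340 / 1 = -0.340 V.

-0.340 V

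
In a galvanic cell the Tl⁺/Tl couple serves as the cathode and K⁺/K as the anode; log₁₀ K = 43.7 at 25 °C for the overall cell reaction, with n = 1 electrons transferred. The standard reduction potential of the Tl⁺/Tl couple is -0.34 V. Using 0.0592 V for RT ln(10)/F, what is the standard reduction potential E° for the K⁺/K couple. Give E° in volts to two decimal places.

E°cell = (0.0592/n)·log K = (0.0592/1)(43.7) = +2.587 V.
Since Tl⁺/Tl is the cathode and K⁺/K the anode, E°cell = E°(Tl⁺/Tl) − E°(K⁺/K).
So E°(K⁺/K) = E°(Tl⁺/Tl) − E°cell = (-0.34) − (+2.587) = -2.93 V.

-2.93 V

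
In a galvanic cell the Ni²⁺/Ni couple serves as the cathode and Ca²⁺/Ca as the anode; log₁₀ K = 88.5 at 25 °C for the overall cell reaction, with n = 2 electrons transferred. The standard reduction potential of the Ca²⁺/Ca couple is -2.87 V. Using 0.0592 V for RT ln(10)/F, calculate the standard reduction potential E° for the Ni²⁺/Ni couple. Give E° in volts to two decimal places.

-0.25 V

E°cell = (0.0592/n)·log K = (0.0592/2)(88.5) = +2.620 V.
Since Ni²⁺/Ni is the cathode and Ca²⁺/Ca the anode, E°cell = E°(Ni²⁺/Ni) − E°(Ca²⁺/Ca).
So E°(Ni²⁺/Ni) = E°cell + E°(Ca²⁺/Ca) = +2.620 + (-2.87) = -0.25 V.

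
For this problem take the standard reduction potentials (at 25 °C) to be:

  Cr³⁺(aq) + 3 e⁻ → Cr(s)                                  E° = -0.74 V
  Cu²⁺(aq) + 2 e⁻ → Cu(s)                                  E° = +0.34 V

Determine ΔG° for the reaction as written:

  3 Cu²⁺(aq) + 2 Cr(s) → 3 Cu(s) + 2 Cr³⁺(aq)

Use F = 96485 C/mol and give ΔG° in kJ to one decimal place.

-625.2 kJ

As written, Cu²⁺/Cu is reduced (cathode) and Cr³⁺/Cr is oxidised (anode), so E°cell = (+0.34) − (-0.74) = +1.08 V.
Balancing electrons gives n = 6.
ΔG° = −nFE° = −(6)(96485)(+1.08) = -625,223 J = -625.2 kJ.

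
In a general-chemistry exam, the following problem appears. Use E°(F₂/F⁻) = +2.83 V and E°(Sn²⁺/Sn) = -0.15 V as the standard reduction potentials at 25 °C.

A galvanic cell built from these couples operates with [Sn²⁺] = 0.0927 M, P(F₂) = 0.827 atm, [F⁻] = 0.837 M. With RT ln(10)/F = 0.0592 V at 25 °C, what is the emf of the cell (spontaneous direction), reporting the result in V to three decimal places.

+3.013 V

F₂/F⁻ is the cathode (higher E°), Sn²⁺/Sn the anode: E°cell = +2.83 − (-0.15) = +2.98 V, n = 2.
Overall: F₂(g) + Sn(s) → 2 F⁻(aq) + Sn²⁺(aq)
Q = [F⁻]^2·[Sn²⁺] / (P(F₂)); log Q = -1.105.
E = E° − (0.0592/n) log Q = +2.98 − (0.0592/2)(-1.105) = +3.013 V.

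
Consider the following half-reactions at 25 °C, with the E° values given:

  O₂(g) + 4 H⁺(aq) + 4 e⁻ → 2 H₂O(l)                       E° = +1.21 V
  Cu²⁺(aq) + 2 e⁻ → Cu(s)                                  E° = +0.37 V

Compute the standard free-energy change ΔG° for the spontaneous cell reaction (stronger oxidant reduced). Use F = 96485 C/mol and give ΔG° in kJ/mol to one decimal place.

-324.2 kJ/mol

O₂/H₂O (E° = +1.21 V) is the cathode; Cu²⁺/Cu (E° = +0.37 V) is the anode, so E°cell = +0.84 V.
Balancing electrons gives n = 4 (lcm of 4 and 2).
ΔG° = −nFE° = −(4)(96485)(+0.84) = -324,190 J = -324.2 kJ/mol.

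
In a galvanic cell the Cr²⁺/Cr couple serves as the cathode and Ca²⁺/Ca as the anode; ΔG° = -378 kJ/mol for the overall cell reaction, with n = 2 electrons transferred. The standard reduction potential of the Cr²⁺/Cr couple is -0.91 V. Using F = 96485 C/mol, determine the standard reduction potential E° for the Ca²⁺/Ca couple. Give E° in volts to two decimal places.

-2.87 V

E°cell = −ΔG°/(nF) = −(-378×10³)/((2)(96485)) = +1.959 V.
Since Cr²⁺/Cr is the cathode and Ca²⁺/Ca the anode, E°cell = E°(Cr²⁺/Cr) − E°(Ca²⁺/Ca).
So E°(Ca²⁺/Ca) = E°(Cr²⁺/Cr) − E°cell = (-0.91) − (+1.959) = -2.87 V.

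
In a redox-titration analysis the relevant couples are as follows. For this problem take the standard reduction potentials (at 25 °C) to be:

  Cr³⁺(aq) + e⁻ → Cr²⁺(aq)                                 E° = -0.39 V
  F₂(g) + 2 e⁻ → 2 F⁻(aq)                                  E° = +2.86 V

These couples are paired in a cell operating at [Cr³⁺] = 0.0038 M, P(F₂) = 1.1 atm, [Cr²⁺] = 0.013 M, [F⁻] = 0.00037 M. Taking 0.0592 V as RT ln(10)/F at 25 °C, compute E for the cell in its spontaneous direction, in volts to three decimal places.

F₂/F⁻ is the cathode (higher E°), Cr³⁺/Cr²⁺ the anode: E°cell = +2.86 − (-0.39) = +3.25 V, n = 2.
Overall: F₂(g) + 2 Cr²⁺(aq) → 2 F⁻(aq) + 2 Cr³⁺(aq)
Q = [F⁻]^2·[Cr³⁺]^2 / (P(F₂)·[Cr²⁺]^2); log Q = -7.973.
E = E° − (0.0592/n) log Q = +3.25 − (0.0592/2)(-7.973) = +3.486 V.

+3.486 V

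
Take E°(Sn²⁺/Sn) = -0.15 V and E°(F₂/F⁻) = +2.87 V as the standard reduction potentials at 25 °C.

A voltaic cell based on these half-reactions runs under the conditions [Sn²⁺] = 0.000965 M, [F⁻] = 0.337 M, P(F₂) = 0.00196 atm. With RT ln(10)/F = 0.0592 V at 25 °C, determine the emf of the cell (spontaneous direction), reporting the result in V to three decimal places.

F₂/F⁻ is the cathode (higher E°), Sn²⁺/Sn the anode: E°cell = +2.87 − (-0.15) = +3.02 V, n = 2.
Overall: F₂(g) + Sn(s) → 2 F⁻(aq) + Sn²⁺(aq)
Q = [F⁻]^2·[Sn²⁺] / (P(F₂)); log Q = -1.252.
E = E° − (0.0592/n) log Q = +3.02 − (0.0592/2)(-1.252) = +3.057 V.

+3.057 V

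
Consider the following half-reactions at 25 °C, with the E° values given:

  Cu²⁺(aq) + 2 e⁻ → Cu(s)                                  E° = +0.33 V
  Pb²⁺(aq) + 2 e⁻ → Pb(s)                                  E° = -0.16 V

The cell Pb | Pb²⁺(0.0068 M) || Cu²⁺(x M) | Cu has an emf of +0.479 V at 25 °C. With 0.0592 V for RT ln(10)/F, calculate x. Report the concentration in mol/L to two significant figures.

Cu²⁺/Cu is the cathode, Pb²⁺/Pb the anode: E°cell = +0.49 V, n = 2.
Overall reaction: Cu²⁺(aq) + Pb(s) → Cu(s) + Pb²⁺(aq); Q = [Pb²⁺]^1/[Cu²⁺]^1.
From E = E° − (0.0592/n) log Q: log Q = (E° − E)·n/0.0592 = (+0.49 − (+0.479))·2/0.0592 = 0.3716.
So 1·log[Cu²⁺] = 1·log(0.0068) − log Q = -2.1675 − (0.3716) = -2.5391; [Cu²⁺] = 10^(-2.5391) ≈ 0.0029 M.

0.0029 M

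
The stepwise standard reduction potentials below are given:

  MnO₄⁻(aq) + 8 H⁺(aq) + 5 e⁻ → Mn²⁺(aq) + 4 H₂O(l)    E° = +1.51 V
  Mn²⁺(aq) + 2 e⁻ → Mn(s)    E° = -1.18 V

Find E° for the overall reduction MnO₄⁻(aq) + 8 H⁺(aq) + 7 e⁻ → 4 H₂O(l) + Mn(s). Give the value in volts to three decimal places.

Adding the free-energy changes (−nFE°) of the two steps gives −n₃FE°₃ = −n₁FE°₁ − n₂FE°₂.
E°₃ = (5×+1.51 + 2×-1.18) / 7 = (+5.190) / 7 = +0.741 V.

+0.741 V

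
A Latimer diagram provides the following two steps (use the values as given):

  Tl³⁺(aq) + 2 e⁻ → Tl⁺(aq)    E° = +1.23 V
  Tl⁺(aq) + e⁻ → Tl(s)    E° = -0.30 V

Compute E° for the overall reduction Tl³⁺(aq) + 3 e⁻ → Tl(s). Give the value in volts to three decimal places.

Since ΔG° = −nFE° is additive over sequential reductions, n₃E°₃ = n₁E°₁ + n₂E°₂.
E°₃ = (2×+1.23 + 1×-0.30) / 3 = (+2.160) / 3 = +0.720 V.
Simply averaging or adding the two E° values would be wrong; the electron-weighted sum is required.

+0.720 V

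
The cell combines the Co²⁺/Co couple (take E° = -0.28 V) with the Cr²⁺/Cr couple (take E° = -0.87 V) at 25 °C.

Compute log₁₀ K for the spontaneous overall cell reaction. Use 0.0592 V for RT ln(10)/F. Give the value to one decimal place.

19.9

Cathode: Co²⁺/Co; anode: Cr²⁺/Cr. E°cell = +0.59 V, n = 2.
log K = nE°cell / 0.0592 = (2)(+0.59) / 0.0592 = 19.9.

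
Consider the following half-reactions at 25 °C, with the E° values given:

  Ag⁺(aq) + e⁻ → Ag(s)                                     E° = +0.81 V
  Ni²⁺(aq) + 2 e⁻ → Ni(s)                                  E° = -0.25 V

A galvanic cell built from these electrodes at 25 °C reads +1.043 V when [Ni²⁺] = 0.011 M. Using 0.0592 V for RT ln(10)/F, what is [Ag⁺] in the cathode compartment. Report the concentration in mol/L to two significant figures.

Ag⁺/Ag is the cathode, Ni²⁺/Ni the anode: E°cell = +1.06 V, n = 2.
Overall reaction: 2 Ag⁺(aq) + Ni(s) → 2 Ag(s) + Ni²⁺(aq); Q = [Ni²⁺]^1/[Ag⁺]^2.
From E = E° − (0.0592/n) log Q: log Q = (E° − E)·n/0.0592 = (+1.06 − (+1.043))·2/0.0592 = 0.5743.
So 2·log[Ag⁺] = 1·log(0.011) − log Q = -1.9586 − (0.5743) = -2.5329; log[Ag⁺] = -2.5329 / 2 = -1.2665; [Ag⁺] = 10^(-1.2665) ≈ 0.054 M.

0.054 M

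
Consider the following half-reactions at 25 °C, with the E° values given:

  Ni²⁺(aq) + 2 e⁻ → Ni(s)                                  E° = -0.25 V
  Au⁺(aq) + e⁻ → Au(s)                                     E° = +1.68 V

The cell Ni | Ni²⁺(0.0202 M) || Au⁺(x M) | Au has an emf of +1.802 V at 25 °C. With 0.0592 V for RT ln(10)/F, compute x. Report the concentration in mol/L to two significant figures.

Au⁺/Au is the cathode, Ni²⁺/Ni the anode: E°cell = +1.93 V, n = 2.
Overall reaction: 2 Au⁺(aq) + Ni(s) → 2 Au(s) + Ni²⁺(aq); Q = [Ni²⁺]^1/[Au⁺]^2.
From E = E° − (0.0592/n) log Q: log Q = (E° − E)·n/0.0592 = (+1.93 − (+1.802))·2/0.0592 = 4.3243.
So 2·log[Au⁺] = 1·log(0.0202) − log Q = -1.6946 − (4.3243) = -6.0189; log[Au⁺] = -6.0189 / 2 = -3.0095; [Au⁺] = 10^(-3.0095) ≈ 0.00098 M.

0.00098 M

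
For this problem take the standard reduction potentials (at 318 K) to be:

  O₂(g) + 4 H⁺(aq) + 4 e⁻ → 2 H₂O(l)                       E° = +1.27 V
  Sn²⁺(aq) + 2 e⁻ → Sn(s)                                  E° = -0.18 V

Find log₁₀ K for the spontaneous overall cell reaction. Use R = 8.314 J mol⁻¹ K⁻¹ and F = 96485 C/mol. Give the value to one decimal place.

Cathode: O₂/H₂O; anode: Sn²⁺/Sn. E°cell = (+1.27) − (-0.18) = +1.45 V, with n = 4.
ΔG° = −nFE° = −RT ln K, so ln K = nFE°/(RT) = (4)(96485)(+1.45) / ((8.314)(318)) = 211.666.
log₁₀ K = 211.666 / ln 10 = 91.9.

91.9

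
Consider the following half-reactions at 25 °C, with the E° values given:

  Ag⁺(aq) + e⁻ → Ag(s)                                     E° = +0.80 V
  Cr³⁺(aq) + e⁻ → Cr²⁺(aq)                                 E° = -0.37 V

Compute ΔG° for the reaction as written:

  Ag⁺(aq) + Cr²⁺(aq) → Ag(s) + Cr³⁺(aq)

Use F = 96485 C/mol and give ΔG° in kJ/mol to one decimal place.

As written, Ag⁺/Ag is reduced (cathode) and Cr³⁺/Cr²⁺ is oxidised (anode), so E°cell = (+0.80) − (-0.37) = +1.17 V.
Balancing electrons gives n = 1.
ΔG° = −nFE° = −(1)(96485)(+1.17) = -112,887 J = -112.9 kJ/mol.

-112.9 kJ/mol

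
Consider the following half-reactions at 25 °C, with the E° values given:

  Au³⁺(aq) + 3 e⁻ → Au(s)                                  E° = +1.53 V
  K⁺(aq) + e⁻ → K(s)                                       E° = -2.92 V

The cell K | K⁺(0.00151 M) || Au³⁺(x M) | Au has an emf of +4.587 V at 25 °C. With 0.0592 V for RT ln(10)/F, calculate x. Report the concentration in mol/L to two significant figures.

0.030 M

Au³⁺/Au is the cathode, K⁺/K the anode: E°cell = +4.45 V, n = 3.
Overall reaction: Au³⁺(aq) + 3 K(s) → Au(s) + 3 K⁺(aq); Q = [K⁺]^3/[Au³⁺]^1.
From E = E° − (0.0592/n) log Q: log Q = (E° − E)·n/0.0592 = (+4.45 − (+4.587))·3/0.0592 = -6.9426.
So 1·log[Au³⁺] = 3·log(0.00151) − log Q = -8.4631 − (-6.9426) = -1.5205; [Au³⁺] = 10^(-1.5205) ≈ 0.030 M.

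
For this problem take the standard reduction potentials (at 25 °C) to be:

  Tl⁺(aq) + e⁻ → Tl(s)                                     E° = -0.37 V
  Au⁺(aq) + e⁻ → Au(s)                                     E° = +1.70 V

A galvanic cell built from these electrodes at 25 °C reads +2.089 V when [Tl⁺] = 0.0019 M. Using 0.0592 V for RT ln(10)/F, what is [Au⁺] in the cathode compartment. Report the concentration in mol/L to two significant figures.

0.0040 M

Au⁺/Au is the cathode, Tl⁺/Tl the anode: E°cell = +2.07 V, n = 1.
Overall reaction: Au⁺(aq) + Tl(s) → Au(s) + Tl⁺(aq); Q = [Tl⁺]^1/[Au⁺]^1.
From E = E° − (0.0592/n) log Q: log Q = (E° − E)·n/0.0592 = (+2.07 − (+2.089))·1/0.0592 = -0.3209.
So 1·log[Au⁺] = 1·log(0.0019) − log Q = -2.7212 − (-0.3209) = -2.4003; [Au⁺] = 10^(-2.4003) ≈ 0.0040 M.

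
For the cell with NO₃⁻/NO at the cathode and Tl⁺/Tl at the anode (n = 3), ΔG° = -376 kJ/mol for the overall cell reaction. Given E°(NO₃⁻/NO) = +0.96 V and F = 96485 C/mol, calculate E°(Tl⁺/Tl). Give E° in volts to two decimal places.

E°cell = −ΔG°/(nF) = −(-376×10³)/((3)(96485)) = +1.299 V.
Since NO₃⁻/NO is the cathode and Tl⁺/Tl the anode, E°cell = E°(NO₃⁻/NO) − E°(Tl⁺/Tl).
So E°(Tl⁺/Tl) = E°(NO₃⁻/NO) − E°cell = (+0.96) − (+1.299) = -0.34 V.

-0.34 V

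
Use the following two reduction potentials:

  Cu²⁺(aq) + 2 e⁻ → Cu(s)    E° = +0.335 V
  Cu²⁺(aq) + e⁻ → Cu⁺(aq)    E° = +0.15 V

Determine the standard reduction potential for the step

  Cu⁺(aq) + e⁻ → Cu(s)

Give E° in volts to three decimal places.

Sequential free energies add, so n₃E°₃ = n₁E°₁ + n₂E°₂.
With n₃ = 2, and the known step contributing 1×(+0.15) V, the unknown satisfies 1·E° = 2×(+0.335) − 1×(+0.15) = +0.520.
E° = +0.520 / 1 = +0.520 V.

+0.520 V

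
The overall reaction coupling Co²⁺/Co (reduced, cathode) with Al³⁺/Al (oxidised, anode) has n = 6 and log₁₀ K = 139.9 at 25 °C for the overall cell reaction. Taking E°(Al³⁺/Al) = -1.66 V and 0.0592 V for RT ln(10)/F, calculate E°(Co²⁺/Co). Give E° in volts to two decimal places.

-0.28 V

E°cell = (0.0592/n)·log K = (0.0592/6)(139.9) = +1.380 V.
Since Co²⁺/Co is the cathode and Al³⁺/Al the anode, E°cell = E°(Co²⁺/Co) − E°(Al³⁺/Al).
So E°(Co²⁺/Co) = E°cell + E°(Al³⁺/Al) = +1.380 + (-1.66) = -0.28 V.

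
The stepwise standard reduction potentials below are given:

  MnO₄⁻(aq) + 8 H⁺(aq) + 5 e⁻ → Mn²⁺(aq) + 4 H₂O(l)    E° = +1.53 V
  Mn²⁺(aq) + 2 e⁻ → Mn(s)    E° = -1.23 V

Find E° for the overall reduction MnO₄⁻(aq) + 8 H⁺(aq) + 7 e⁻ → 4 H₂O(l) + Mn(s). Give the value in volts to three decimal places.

Since ΔG° = −nFE° is additive over sequential reductions, n₃E°₃ = n₁E°₁ + n₂E°₂.
E°₃ = (5×+1.53 + 2×-1.23) / 7 = (+5.190) / 7 = +0.741 V.
Simply averaging or adding the two E° values would be wrong; the electron-weighted sum is required.

+0.741 V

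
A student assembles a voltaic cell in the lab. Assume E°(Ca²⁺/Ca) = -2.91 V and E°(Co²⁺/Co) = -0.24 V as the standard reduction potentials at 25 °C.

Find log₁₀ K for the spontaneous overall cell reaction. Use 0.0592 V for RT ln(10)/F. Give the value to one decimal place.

90.2

Cathode: Co²⁺/Co; anode: Ca²⁺/Ca. E°cell = +2.67 V, n = 2.
log K = nE°cell / 0.0592 = (2)(+2.67) / 0.0592 = 90.2.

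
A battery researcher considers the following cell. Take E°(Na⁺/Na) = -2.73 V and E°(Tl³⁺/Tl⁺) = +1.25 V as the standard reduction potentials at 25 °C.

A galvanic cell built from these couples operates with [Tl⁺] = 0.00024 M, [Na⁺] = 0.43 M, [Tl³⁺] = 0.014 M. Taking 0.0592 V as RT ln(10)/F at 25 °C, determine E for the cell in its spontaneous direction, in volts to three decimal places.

+4.054 V

Tl³⁺/Tl⁺ is the cathode (higher E°), Na⁺/Na the anode: E°cell = +1.25 − (-2.73) = +3.98 V, n = 2.
Overall: Tl³⁺(aq) + 2 Na(s) → Tl⁺(aq) + 2 Na⁺(aq)
Q = [Tl⁺]·[Na⁺]^2 / ([Tl³⁺]); log Q = -2.499.
E = E° − (0.0592/n) log Q = +3.98 − (0.0592/2)(-2.499) = +4.054 V.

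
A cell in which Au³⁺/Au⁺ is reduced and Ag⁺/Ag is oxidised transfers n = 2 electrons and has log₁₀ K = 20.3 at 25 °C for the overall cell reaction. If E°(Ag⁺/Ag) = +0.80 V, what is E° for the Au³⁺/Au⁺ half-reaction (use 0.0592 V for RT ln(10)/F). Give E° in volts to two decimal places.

E°cell = (0.0592/n)·log K = (0.0592/2)(20.3) = +0.601 V.
Since Au³⁺/Au⁺ is the cathode and Ag⁺/Ag the anode, E°cell = E°(Au³⁺/Au⁺) − E°(Ag⁺/Ag).
So E°(Au³⁺/Au⁺) = E°cell + E°(Ag⁺/Ag) = +0.601 + (+0.80) = +1.40 V.

+1.40 V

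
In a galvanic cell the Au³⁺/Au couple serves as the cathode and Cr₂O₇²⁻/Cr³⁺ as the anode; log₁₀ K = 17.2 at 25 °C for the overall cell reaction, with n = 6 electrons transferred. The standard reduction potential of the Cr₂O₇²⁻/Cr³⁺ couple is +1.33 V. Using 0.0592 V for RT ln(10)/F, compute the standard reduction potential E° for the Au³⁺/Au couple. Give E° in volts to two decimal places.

E°cell = (0.0592/n)·log K = (0.0592/6)(17.2) = +0.170 V.
Since Au³⁺/Au is the cathode and Cr₂O₇²⁻/Cr³⁺ the anode, E°cell = E°(Au³⁺/Au) − E°(Cr₂O₇²⁻/Cr³⁺).
So E°(Au³⁺/Au) = E°cell + E°(Cr₂O₇²⁻/Cr³⁺) = +0.170 + (+1.33) = +1.50 V.

+1.50 V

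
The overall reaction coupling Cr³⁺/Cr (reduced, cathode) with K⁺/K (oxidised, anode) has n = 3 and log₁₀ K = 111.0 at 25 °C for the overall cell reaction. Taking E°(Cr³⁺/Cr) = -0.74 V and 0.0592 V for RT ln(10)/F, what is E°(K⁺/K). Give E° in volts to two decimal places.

E°cell = (0.0592/n)·log K = (0.0592/3)(111.0) = +2.190 V.
Since Cr³⁺/Cr is the cathode and K⁺/K the anode, E°cell = E°(Cr³⁺/Cr) − E°(K⁺/K).
So E°(K⁺/K) = E°(Cr³⁺/Cr) − E°cell = (-0.74) − (+2.190) = -2.93 V.

-2.93 V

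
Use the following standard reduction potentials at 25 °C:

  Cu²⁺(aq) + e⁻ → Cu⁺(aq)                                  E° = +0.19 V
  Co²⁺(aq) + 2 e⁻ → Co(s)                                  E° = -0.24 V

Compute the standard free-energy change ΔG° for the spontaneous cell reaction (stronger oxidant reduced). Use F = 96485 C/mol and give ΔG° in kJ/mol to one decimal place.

-83.0 kJ/mol

Cu²⁺/Cu⁺ (E° = +0.19 V) is the cathode; Co²⁺/Co (E° = -0.24 V) is the anode, so E°cell = +0.43 V.
Balancing electrons gives n = 2 (lcm of 1 and 2).
ΔG° = −nFE° = −(2)(96485)(+0.43) = -82,977 J = -83.0 kJ/mol.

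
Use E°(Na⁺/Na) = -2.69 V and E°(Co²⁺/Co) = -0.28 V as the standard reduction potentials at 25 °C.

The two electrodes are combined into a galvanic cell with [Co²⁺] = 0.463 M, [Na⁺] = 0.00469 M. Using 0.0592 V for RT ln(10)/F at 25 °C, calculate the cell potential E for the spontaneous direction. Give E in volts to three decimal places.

+2.538 V

Co²⁺/Co is the cathode (higher E°), Na⁺/Na the anode: E°cell = -0.28 − (-2.69) = +2.41 V, n = 2.
Overall: Co²⁺(aq) + 2 Na(s) → Co(s) + 2 Na⁺(aq)
Q = [Na⁺]^2 / ([Co²⁺]); log Q = -4.323.
E = E° − (0.0592/n) log Q = +2.41 − (0.0592/2)(-4.323) = +2.538 V.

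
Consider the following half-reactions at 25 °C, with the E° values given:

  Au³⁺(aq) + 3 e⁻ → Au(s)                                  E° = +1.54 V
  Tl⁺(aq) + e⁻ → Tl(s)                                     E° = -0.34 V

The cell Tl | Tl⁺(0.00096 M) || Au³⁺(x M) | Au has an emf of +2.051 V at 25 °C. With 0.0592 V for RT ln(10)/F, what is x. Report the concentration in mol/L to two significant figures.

Au³⁺/Au is the cathode, Tl⁺/Tl the anode: E°cell = +1.88 V, n = 3.
Overall reaction: Au³⁺(aq) + 3 Tl(s) → Au(s) + 3 Tl⁺(aq); Q = [Tl⁺]^3/[Au³⁺]^1.
From E = E° − (0.0592/n) log Q: log Q = (E° − E)·n/0.0592 = (+1.88 − (+2.051))·3/0.0592 = -8.6655.
So 1·log[Au³⁺] = 3·log(0.00096) − log Q = -9.0532 − (-8.6655) = -0.3877; [Au³⁺] = 10^(-0.3877) ≈ 0.41 M.

0.41 M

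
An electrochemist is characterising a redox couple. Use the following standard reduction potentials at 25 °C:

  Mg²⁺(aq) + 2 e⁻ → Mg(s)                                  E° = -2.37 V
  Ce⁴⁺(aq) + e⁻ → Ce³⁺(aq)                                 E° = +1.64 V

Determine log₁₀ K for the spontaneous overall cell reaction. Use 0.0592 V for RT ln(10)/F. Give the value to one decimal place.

Cathode: Ce⁴⁺/Ce³⁺; anode: Mg²⁺/Mg. E°cell = +4.01 V, n = 2.
log K = nE°cell / 0.0592 = (2)(+4.01) / 0.0592 = 135.5.

135.5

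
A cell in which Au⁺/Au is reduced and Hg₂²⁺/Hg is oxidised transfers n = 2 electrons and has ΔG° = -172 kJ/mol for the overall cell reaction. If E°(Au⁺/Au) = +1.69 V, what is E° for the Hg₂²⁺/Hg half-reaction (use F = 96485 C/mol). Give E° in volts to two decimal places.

+0.80 V

E°cell = −ΔG°/(nF) = −(-172×10³)/((2)(96485)) = +0.891 V.
Since Au⁺/Au is the cathode and Hg₂²⁺/Hg the anode, E°cell = E°(Au⁺/Au) − E°(Hg₂²⁺/Hg).
So E°(Hg₂²⁺/Hg) = E°(Au⁺/Au) − E°cell = (+1.69) − (+0.891) = +0.80 V.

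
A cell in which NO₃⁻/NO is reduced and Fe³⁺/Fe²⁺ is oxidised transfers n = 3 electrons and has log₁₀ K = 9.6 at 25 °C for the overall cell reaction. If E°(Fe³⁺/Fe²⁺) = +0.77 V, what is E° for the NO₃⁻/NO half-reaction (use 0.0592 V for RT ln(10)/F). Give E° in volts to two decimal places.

E°cell = (0.0592/n)·log K = (0.0592/3)(9.6) = +0.189 V.
Since NO₃⁻/NO is the cathode and Fe³⁺/Fe²⁺ the anode, E°cell = E°(NO₃⁻/NO) − E°(Fe³⁺/Fe²⁺).
So E°(NO₃⁻/NO) = E°cell + E°(Fe³⁺/Fe²⁺) = +0.189 + (+0.77) = +0.96 V.

+0.96 V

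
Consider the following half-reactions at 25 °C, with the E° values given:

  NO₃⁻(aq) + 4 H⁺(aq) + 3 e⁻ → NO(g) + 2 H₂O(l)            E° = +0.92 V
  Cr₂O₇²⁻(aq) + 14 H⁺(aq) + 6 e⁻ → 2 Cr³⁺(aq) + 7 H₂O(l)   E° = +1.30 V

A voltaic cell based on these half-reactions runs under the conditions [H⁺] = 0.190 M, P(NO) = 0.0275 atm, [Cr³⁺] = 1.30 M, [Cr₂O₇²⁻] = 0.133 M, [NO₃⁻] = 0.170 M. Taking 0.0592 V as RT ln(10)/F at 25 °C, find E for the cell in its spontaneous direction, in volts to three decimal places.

+0.311 V

Cr₂O₇²⁻/Cr³⁺ is the cathode (higher E°), NO₃⁻/NO the anode: E°cell = +1.30 − (+0.92) = +0.38 V, n = 6.
Overall: Cr₂O₇²⁻(aq) + 6 H⁺(aq) + 2 NO(g) → 2 Cr³⁺(aq) + 3 H₂O(l) + 2 NO₃⁻(aq)
Q = [Cr³⁺]^2·[NO₃⁻]^2 / ([Cr₂O₇²⁻]·[H⁺]^6·P(NO)^2); log Q = 7.014.
E = E° − (0.0592/n) log Q = +0.38 − (0.0592/6)(7.014) = +0.311 V.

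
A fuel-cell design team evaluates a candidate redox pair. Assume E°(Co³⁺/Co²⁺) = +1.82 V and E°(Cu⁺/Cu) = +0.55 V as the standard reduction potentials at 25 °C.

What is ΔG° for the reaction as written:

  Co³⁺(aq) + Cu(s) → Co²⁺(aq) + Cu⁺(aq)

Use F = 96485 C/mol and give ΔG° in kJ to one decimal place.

As written, Co³⁺/Co²⁺ is reduced (cathode) and Cu⁺/Cu is oxidised (anode), so E°cell = (+1.82) − (+0.55) = +1.27 V.
Balancing electrons gives n = 1.
ΔG° = −nFE° = −(1)(96485)(+1.27) = -122,536 J = -122.5 kJ.

-122.5 kJ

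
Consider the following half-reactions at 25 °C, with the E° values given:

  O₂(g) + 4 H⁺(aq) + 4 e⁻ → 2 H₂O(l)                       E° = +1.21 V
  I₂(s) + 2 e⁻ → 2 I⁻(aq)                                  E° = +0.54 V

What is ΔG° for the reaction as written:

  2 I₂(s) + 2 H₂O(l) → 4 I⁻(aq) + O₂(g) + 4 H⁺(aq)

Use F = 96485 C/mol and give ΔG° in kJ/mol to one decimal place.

As written, I₂/I⁻ is reduced (cathode) and O₂/H₂O is oxidised (anode), so E°cell = (+0.54) − (+1.21) = -0.67 V.
Balancing electrons gives n = 4.
ΔG° = −nFE° = −(4)(96485)(-0.67) = 258,580 J = +258.6 kJ/mol.

+258.6 kJ/mol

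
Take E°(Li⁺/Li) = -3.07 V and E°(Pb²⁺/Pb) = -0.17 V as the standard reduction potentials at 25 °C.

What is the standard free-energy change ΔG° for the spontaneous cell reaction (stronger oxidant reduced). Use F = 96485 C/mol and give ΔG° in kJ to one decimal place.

Pb²⁺/Pb (E° = -0.17 V) is the cathode; Li⁺/Li (E° = -3.07 V) is the anode, so E°cell = +2.90 V.
Balancing electrons gives n = 2 (lcm of 2 and 1).
ΔG° = −nFE° = −(2)(96485)(+2.90) = -559,613 J = -559.6 kJ.

-559.6 kJ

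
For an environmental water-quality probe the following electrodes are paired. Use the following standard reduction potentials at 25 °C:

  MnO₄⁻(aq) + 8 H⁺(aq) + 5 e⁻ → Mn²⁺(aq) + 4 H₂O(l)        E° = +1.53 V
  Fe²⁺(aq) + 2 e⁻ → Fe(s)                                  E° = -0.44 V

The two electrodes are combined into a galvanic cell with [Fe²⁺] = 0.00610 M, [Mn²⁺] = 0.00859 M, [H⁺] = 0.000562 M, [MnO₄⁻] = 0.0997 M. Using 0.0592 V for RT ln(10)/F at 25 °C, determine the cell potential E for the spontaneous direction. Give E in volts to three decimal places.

MnO₄⁻/Mn²⁺ is the cathode (higher E°), Fe²⁺/Fe the anode: E°cell = +1.53 − (-0.44) = +1.97 V, n = 10.
Overall: 2 MnO₄⁻(aq) + 16 H⁺(aq) + 5 Fe(s) → 2 Mn²⁺(aq) + 8 H₂O(l) + 5 Fe²⁺(aq)
Q = [Mn²⁺]^2·[Fe²⁺]^5 / ([MnO₄⁻]^2·[H⁺]^16); log Q = 38.801.
E = E° − (0.0592/n) log Q = +1.97 − (0.0592/10)(38.801) = +1.740 V.

+1.740 V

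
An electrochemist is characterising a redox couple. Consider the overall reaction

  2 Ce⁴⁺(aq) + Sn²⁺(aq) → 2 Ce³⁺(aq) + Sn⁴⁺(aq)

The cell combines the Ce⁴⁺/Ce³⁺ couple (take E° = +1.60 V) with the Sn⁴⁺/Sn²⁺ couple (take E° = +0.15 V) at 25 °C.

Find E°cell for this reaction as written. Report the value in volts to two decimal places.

The Ce⁴⁺/Ce³⁺ couple has the higher reduction potential, so it is the cathode; Sn⁴⁺/Sn²⁺ is oxidised at the anode.
E°cell = E°(cathode) − E°(anode) = (+1.60) − (+0.15) = +1.45 V.

+1.45 V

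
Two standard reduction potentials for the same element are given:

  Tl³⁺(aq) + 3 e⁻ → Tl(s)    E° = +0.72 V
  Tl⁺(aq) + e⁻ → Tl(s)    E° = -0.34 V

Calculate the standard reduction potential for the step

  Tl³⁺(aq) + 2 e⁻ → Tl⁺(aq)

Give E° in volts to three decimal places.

Sequential free energies add, so n₃E°₃ = n₁E°₁ + n₂E°₂.
With n₃ = 3, and the known step contributing 1×(-0.34) V, the unknown satisfies 2·E° = 3×(+0.72) − 1×(-0.34) = +2.500.
E° = +2.500 / 2 = +1.250 V.

+1.250 V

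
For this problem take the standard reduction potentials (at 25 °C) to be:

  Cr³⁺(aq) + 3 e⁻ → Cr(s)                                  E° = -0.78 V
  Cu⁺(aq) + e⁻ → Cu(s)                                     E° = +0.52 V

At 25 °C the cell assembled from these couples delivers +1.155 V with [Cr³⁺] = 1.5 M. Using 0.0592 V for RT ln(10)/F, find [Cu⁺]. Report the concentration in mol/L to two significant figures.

Cu⁺/Cu is the cathode, Cr³⁺/Cr the anode: E°cell = +1.30 V, n = 3.
Overall reaction: 3 Cu⁺(aq) + Cr(s) → 3 Cu(s) + Cr³⁺(aq); Q = [Cr³⁺]^1/[Cu⁺]^3.
From E = E° − (0.0592/n) log Q: log Q = (E° − E)·n/0.0592 = (+1.30 − (+1.155))·3/0.0592 = 7.3480.
So 3·log[Cu⁺] = 1·log(1.5) − log Q = 0.1761 − (7.3480) = -7.1719; log[Cu⁺] = -7.1719 / 3 = -2.3906; [Cu⁺] = 10^(-2.3906) ≈ 0.0041 M.

0.0041 M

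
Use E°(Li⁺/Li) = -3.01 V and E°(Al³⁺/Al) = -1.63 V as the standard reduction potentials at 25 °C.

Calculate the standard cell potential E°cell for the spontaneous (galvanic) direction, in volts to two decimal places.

The Al³⁺/Al couple has the higher reduction potential, so it is the cathode; Li⁺/Li is oxidised at the anode.
E°cell = E°(cathode) − E°(anode) = (-1.63) − (-3.01) = +1.38 V.

+1.38 V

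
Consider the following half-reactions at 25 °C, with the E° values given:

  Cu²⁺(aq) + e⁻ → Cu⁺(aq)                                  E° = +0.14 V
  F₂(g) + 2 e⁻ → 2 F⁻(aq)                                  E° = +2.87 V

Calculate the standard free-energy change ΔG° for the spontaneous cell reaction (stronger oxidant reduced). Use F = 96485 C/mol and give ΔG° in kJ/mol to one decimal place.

-526.8 kJ/mol

F₂/F⁻ (E° = +2.87 V) is the cathode; Cu²⁺/Cu⁺ (E° = +0.14 V) is the anode, so E°cell = +2.73 V.
Balancing electrons gives n = 2 (lcm of 2 and 1).
ΔG° = −nFE° = −(2)(96485)(+2.73) = -526,808 J = -526.8 kJ/mol.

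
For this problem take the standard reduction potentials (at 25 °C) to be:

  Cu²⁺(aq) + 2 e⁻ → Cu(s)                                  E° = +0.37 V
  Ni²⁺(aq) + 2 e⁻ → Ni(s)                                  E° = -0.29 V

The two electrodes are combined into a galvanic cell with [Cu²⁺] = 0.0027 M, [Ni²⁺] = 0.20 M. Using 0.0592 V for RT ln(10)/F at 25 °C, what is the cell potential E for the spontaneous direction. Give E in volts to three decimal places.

+0.605 V

Cu²⁺/Cu is the cathode (higher E°), Ni²⁺/Ni the anode: E°cell = +0.37 − (-0.29) = +0.66 V, n = 2.
Overall: Cu²⁺(aq) + Ni(s) → Cu(s) + Ni²⁺(aq)
Q = [Ni²⁺] / ([Cu²⁺]); log Q = 1.870.
E = E° − (0.0592/n) log Q = +0.66 − (0.0592/2)(1.870) = +0.605 V.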